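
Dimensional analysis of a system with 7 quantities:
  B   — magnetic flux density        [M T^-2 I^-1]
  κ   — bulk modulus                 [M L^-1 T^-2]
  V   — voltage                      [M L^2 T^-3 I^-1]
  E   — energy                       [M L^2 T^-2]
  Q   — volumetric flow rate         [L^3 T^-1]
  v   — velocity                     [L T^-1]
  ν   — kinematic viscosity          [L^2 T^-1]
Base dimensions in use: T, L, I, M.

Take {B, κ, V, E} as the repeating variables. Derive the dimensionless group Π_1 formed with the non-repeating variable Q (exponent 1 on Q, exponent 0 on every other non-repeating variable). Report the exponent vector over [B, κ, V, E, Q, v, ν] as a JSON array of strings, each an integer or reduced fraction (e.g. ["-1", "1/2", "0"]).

Dimensional matrix (T×L×I×M by B×κ×V×E×Q×v×ν):
  T: [-2 -2 -3 -2 -1 -1 -1]
  L: [ 0 -1  2  2  3  1  2]
  I: [-1  0 -1  0  0  0  0]
  M: [ 1  1  1  1  0  0  0]
RREF → pivots at {B,κ,V,E} ⇒ r = 4
Pivot set = {B,κ,V,E}, free = {Q,v,ν}
RREF:
  r0: [   1    0    0    0   -1   -1   -1]
  r1: [   0    1    0    0 -1/3  1/3    0]
  r2: [   0    0    1    0    1    1    1]
  r3: [   0    0    0    1  1/3 -1/3    0]
Fix exponent of Q at 1, v at 0, ν at 0; solve each RREF row for its pivot's exponent:
  r0: exp(B) + (-1)·1 = 0 ⇒ exp(B) = 1
  r1: exp(κ) + (-1/3)·1 = 0 ⇒ exp(κ) = 1/3
  r2: exp(V) + (1)·1 = 0 ⇒ exp(V) = -1
  r3: exp(E) + (1/3)·1 = 0 ⇒ exp(E) = -1/3
Π_1 = B · κ^(1/3) · V^-1 · E^(-1/3) · Q

["1", "1/3", "-1", "-1/3", "1", "0", "0"]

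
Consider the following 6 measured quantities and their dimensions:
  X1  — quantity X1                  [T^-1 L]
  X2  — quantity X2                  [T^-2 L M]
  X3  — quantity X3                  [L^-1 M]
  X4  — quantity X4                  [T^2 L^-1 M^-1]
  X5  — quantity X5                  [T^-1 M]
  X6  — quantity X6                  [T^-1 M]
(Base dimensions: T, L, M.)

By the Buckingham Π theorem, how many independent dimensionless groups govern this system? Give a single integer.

Exponent matrix [T,L,M] × [X1,X2,X3,X4,X5,X6]:
  T: [-1 -2  0  2 -1 -1]
  L: [ 1  1 -1 -1  0  0]
  M: [ 0  1  1 -1  1  1]
Row reduction gives pivot columns X1,X2; rank = 2
n=6, r=2 ⇒ 4 dimensionless groups

4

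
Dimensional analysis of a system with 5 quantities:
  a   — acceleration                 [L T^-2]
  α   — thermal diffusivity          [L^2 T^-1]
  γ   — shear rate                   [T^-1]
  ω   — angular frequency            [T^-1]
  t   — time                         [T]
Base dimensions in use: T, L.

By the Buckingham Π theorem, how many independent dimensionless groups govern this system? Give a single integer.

Dimensional matrix (T×L by a×α×γ×ω×t):
  T: [-2 -1 -1 -1  1]
  L: [ 1  2  0  0  0]
Row reduction gives pivot columns a,α; rank = 2
5 vars − rank 2 = 3 Π groups

3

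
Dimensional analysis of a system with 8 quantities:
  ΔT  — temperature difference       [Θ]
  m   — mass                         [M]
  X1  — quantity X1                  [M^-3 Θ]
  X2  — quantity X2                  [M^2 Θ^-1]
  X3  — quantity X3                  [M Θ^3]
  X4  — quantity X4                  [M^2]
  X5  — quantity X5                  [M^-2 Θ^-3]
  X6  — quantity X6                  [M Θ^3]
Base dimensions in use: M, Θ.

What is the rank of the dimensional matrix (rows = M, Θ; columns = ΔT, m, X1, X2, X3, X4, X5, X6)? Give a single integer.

Exponent matrix [M,Θ] × [ΔT,m,X1,X2,X3,X4,X5,X6]:
  M: [ 0  1 -3  2  1  2 -2  1]
  Θ: [ 1  0  1 -1  3  0 -3  3]
Row reduction gives pivot columns ΔT,m; rank = 2

2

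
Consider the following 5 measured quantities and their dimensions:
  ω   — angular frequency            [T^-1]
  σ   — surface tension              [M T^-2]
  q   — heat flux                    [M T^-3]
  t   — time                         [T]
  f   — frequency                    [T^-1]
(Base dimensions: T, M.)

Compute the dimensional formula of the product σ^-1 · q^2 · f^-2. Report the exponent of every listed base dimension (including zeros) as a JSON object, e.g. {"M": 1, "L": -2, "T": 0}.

Exponent matrix [T,M] × [ω,σ,q,t,f]:
  T: [-1 -2 -3  1 -1]
  M: [ 0  1  1  0  0]
  [T]: (-1)·-2+(2)·-3+(-2)·-1 = -2
  [M]: (-1)·1+(2)·1+(-2)·0 = 1
⇒ T^-2 M

{"T": -2, "M": 1}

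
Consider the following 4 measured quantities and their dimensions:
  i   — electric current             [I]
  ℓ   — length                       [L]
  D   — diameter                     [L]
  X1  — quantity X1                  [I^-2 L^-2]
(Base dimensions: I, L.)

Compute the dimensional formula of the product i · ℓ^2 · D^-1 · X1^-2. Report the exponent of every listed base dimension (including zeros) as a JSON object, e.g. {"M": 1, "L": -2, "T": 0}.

Write exponents as rows I,L / cols i,ℓ,D,X1:
  I: [ 1  0  0 -2]
  L: [ 0  1  1 -2]
  [I]: (1)·1+(2)·0+(-1)·0+(-2)·-2 = 5
  [L]: (1)·0+(2)·1+(-1)·1+(-2)·-2 = 5
⇒ I^5 L^5

{"I": 5, "L": 5}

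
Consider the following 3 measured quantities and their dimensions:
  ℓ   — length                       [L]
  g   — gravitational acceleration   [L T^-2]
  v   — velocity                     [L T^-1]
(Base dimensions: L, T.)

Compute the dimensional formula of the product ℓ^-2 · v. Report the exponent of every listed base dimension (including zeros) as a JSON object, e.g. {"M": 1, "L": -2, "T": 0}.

{"L": -1, "T": -1}

Dimensional matrix (L×T by ℓ×g×v):
  L: [ 1  1  1]
  T: [ 0 -2 -1]
  [L]: (-2)·1+(1)·1 = -1
  [T]: (-2)·0+(1)·-1 = -1
⇒ L^-1 T^-1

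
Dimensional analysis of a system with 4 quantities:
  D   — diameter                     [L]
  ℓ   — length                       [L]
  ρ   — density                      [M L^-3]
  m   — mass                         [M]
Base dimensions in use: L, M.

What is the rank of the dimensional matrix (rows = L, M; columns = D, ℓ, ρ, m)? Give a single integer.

Dimensional matrix (L×M by D×ℓ×ρ×m):
  L: [ 1  1 -3  0]
  M: [ 0  0  1  1]
Echelon form has 2 nonzero rows (pivots: D,ρ)

2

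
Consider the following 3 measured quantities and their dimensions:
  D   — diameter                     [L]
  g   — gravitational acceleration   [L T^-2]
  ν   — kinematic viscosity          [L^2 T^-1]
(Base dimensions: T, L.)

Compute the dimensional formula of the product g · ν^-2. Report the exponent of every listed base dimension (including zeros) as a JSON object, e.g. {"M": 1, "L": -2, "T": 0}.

Write exponents as rows T,L / cols D,g,ν:
  T: [ 0 -2 -1]
  L: [ 1  1  2]
  [T]: (1)·-2+(-2)·-1 = 0
  [L]: (1)·1+(-2)·2 = -3
⇒ L^-3

{"T": 0, "L": -3}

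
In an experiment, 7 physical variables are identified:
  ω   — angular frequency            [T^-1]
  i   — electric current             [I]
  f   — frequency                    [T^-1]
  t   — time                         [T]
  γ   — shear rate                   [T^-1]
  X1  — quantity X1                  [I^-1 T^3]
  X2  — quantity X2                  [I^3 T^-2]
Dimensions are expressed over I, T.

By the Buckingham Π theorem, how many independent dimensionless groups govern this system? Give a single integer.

5

Dimensional matrix (I×T by ω×i×f×t×γ×X1×X2):
  I: [ 0  1  0  0  0 -1  3]
  T: [-1  0 -1  1 -1  3 -2]
RREF → pivots at {ω,i} ⇒ r = 2
n=7, r=2 ⇒ 5 dimensionless groups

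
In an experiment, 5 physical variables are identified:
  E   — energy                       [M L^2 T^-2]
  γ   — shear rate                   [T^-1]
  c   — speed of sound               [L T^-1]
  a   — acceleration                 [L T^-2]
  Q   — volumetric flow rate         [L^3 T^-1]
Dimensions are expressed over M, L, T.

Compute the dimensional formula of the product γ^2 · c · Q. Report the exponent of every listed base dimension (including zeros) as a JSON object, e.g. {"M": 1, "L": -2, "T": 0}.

Exponent matrix [M,L,T] × [E,γ,c,a,Q]:
  M: [ 1  0  0  0  0]
  L: [ 2  0  1  1  3]
  T: [-2 -1 -1 -2 -1]
  [M]: (2)·0+(1)·0+(1)·0 = 0
  [L]: (2)·0+(1)·1+(1)·3 = 4
  [T]: (2)·-1+(1)·-1+(1)·-1 = -4
⇒ L^4 T^-4

{"M": 0, "L": 4, "T": -4}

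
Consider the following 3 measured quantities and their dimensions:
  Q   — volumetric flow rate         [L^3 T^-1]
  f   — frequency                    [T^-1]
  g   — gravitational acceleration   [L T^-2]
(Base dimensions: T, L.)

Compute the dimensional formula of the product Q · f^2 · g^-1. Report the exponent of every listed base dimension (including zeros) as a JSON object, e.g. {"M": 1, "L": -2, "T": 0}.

{"T": -1, "L": 2}

Dimensional matrix (T×L by Q×f×g):
  T: [-1 -1 -2]
  L: [ 3  0  1]
  [T]: (1)·-1+(2)·-1+(-1)·-2 = -1
  [L]: (1)·3+(2)·0+(-1)·1 = 2
⇒ T^-1 L^2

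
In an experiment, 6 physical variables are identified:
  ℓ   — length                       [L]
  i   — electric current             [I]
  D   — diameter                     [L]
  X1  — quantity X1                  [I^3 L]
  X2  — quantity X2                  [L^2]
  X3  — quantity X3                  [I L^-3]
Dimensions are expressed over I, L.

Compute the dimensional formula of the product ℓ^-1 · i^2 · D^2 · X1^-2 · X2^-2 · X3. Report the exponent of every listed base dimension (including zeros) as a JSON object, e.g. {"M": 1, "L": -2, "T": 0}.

Write exponents as rows I,L / cols ℓ,i,D,X1,X2,X3:
  I: [ 0  1  0  3  0  1]
  L: [ 1  0  1  1  2 -3]
  [I]: (-1)·0+(2)·1+(2)·0+(-2)·3+(-2)·0+(1)·1 = -3
  [L]: (-1)·1+(2)·0+(2)·1+(-2)·1+(-2)·2+(1)·-3 = -8
⇒ I^-3 L^-8

{"I": -3, "L": -8}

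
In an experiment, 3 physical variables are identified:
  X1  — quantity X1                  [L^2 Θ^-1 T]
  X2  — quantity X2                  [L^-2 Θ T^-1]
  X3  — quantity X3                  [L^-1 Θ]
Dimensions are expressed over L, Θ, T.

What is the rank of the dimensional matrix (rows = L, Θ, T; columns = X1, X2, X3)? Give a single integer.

Dimensional matrix (L×Θ×T by X1×X2×X3):
  L: [ 2 -2 -1]
  Θ: [-1  1  1]
  T: [ 1 -1  0]
RREF → pivots at {X1,X3} ⇒ r = 2

2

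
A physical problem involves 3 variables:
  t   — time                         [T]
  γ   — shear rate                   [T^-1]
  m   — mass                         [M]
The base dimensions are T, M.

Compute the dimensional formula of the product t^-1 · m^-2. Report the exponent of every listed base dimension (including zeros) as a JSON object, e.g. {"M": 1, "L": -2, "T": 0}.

Dimensional matrix (T×M by t×γ×m):
  T: [ 1 -1  0]
  M: [ 0  0  1]
  [T]: (-1)·1+(-2)·0 = -1
  [M]: (-1)·0+(-2)·1 = -2
⇒ T^-1 M^-2

{"T": -1, "M": -2}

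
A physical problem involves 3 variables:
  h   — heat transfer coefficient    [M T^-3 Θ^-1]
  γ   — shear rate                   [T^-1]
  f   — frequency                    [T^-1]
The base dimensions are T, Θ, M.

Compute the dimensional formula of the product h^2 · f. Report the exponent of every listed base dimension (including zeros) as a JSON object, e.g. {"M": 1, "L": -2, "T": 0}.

Exponent matrix [T,Θ,M] × [h,γ,f]:
  T: [-3 -1 -1]
  Θ: [-1  0  0]
  M: [ 1  0  0]
  [T]: (2)·-3+(1)·-1 = -7
  [Θ]: (2)·-1+(1)·0 = -2
  [M]: (2)·1+(1)·0 = 2
⇒ T^-7 Θ^-2 M^2

{"T": -7, "Θ": -2, "M": 2}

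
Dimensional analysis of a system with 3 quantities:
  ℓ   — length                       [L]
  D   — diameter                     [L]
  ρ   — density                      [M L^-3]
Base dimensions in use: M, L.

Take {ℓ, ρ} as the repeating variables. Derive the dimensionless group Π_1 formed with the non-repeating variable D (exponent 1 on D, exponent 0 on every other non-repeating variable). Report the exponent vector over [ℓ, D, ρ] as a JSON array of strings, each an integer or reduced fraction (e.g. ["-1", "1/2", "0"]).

Dimensional matrix (M×L by ℓ×D×ρ):
  M: [ 0  0  1]
  L: [ 1  1 -3]
RREF → pivots at {ℓ,ρ} ⇒ r = 2
Pivot set = {ℓ,ρ}, free = {D}
RREF:
  r0: [   1    1    0]
  r1: [   0    0    1]
Fix exponent of D at 1; solve each RREF row for its pivot's exponent:
  r0: exp(ℓ) + (1)·1 = 0 ⇒ exp(ℓ) = -1
  r1: exp(ρ) + (0)·1 = 0 ⇒ exp(ρ) = 0
Π_1 = ℓ^-1 · D

["-1", "1", "0"]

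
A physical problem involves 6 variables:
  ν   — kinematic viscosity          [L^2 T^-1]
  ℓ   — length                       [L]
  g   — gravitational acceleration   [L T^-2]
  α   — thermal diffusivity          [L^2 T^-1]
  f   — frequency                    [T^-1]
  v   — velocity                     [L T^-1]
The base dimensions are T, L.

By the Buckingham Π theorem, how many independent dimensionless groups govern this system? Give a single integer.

4

Exponent matrix [T,L] × [ν,ℓ,g,α,f,v]:
  T: [-1  0 -2 -1 -1 -1]
  L: [ 2  1  1  2  0  1]
Echelon form has 2 nonzero rows (pivots: ν,ℓ)
Π count = n − r = 6 − 2 = 4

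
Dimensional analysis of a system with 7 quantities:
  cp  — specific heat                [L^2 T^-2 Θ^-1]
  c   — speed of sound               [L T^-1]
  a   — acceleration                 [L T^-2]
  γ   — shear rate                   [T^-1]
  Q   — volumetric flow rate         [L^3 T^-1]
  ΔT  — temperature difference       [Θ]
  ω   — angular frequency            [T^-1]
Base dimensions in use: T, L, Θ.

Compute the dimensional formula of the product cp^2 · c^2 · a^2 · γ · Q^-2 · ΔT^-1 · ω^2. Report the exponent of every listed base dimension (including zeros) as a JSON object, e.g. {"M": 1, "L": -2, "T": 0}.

{"T": -11, "L": 2, "Θ": -3}

Dimensional matrix (T×L×Θ by cp×c×a×γ×Q×ΔT×ω):
  T: [-2 -1 -2 -1 -1  0 -1]
  L: [ 2  1  1  0  3  0  0]
  Θ: [-1  0  0  0  0  1  0]
  [T]: (2)·-2+(2)·-1+(2)·-2+(1)·-1+(-2)·-1+(-1)·0+(2)·-1 = -11
  [L]: (2)·2+(2)·1+(2)·1+(1)·0+(-2)·3+(-1)·0+(2)·0 = 2
  [Θ]: (2)·-1+(2)·0+(2)·0+(1)·0+(-2)·0+(-1)·1+(2)·0 = -3
⇒ T^-11 L^2 Θ^-3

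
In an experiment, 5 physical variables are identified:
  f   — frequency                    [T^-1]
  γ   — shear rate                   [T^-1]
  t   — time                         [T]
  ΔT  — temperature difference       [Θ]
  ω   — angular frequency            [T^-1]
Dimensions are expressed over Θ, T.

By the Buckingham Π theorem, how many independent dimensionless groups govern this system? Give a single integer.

Exponent matrix [Θ,T] × [f,γ,t,ΔT,ω]:
  Θ: [ 0  0  0  1  0]
  T: [-1 -1  1  0 -1]
RREF → pivots at {f,ΔT} ⇒ r = 2
5 vars − rank 2 = 3 Π groups

3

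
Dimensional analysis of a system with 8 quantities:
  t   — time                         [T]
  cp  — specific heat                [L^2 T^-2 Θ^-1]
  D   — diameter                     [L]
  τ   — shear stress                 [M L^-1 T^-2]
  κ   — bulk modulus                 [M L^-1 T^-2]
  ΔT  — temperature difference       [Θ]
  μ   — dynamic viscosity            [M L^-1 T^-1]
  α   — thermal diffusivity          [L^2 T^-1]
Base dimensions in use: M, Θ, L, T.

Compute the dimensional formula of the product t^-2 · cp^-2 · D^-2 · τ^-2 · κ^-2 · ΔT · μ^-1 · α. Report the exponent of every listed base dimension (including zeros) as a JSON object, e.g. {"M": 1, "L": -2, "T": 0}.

Dimensional matrix (M×Θ×L×T by t×cp×D×τ×κ×ΔT×μ×α):
  M: [ 0  0  0  1  1  0  1  0]
  Θ: [ 0 -1  0  0  0  1  0  0]
  L: [ 0  2  1 -1 -1  0 -1  2]
  T: [ 1 -2  0 -2 -2  0 -1 -1]
  [M]: (-2)·0+(-2)·0+(-2)·0+(-2)·1+(-2)·1+(1)·0+(-1)·1+(1)·0 = -5
  [Θ]: (-2)·0+(-2)·-1+(-2)·0+(-2)·0+(-2)·0+(1)·1+(-1)·0+(1)·0 = 3
  [L]: (-2)·0+(-2)·2+(-2)·1+(-2)·-1+(-2)·-1+(1)·0+(-1)·-1+(1)·2 = 1
  [T]: (-2)·1+(-2)·-2+(-2)·0+(-2)·-2+(-2)·-2+(1)·0+(-1)·-1+(1)·-1 = 10
⇒ M^-5 Θ^3 L T^10

{"M": -5, "Θ": 3, "L": 1, "T": 10}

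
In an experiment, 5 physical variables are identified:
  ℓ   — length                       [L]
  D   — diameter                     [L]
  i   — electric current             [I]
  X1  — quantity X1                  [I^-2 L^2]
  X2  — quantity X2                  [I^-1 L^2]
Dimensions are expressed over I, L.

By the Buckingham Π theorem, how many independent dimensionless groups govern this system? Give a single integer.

3

Write exponents as rows I,L / cols ℓ,D,i,X1,X2:
  I: [ 0  0  1 -2 -1]
  L: [ 1  1  0  2  2]
Row reduction gives pivot columns ℓ,i; rank = 2
Π count = n − r = 5 − 2 = 3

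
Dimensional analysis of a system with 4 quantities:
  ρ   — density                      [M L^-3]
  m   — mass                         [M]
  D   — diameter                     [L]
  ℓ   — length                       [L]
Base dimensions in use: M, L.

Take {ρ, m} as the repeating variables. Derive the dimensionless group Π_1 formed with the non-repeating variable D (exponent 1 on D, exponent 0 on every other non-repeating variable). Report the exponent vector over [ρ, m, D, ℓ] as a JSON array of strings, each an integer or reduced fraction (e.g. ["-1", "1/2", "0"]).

Dimensional matrix (M×L by ρ×m×D×ℓ):
  M: [ 1  1  0  0]
  L: [-3  0  1  1]
Row reduction gives pivot columns ρ,m; rank = 2
Pivot set = {ρ,m}, free = {D,ℓ}
RREF:
  r0: [   1    0 -1/3 -1/3]
  r1: [   0    1  1/3  1/3]
Fix exponent of D at 1, ℓ at 0; solve each RREF row for its pivot's exponent:
  r0: exp(ρ) + (-1/3)·1 = 0 ⇒ exp(ρ) = 1/3
  r1: exp(m) + (1/3)·1 = 0 ⇒ exp(m) = -1/3
Π_1 = ρ^(1/3) · m^(-1/3) · D

["1/3", "-1/3", "1", "0"]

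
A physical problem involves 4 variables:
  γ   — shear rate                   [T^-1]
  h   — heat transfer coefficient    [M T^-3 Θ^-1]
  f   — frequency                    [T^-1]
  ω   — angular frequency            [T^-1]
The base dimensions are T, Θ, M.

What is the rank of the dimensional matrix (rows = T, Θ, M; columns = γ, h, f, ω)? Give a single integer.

Exponent matrix [T,Θ,M] × [γ,h,f,ω]:
  T: [-1 -3 -1 -1]
  Θ: [ 0 -1  0  0]
  M: [ 0  1  0  0]
Row reduction gives pivot columns γ,h; rank = 2

2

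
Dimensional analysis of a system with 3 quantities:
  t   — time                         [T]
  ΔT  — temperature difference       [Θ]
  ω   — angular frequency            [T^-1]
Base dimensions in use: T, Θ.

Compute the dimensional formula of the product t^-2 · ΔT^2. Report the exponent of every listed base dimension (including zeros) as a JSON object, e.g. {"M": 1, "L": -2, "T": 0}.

Dimensional matrix (T×Θ by t×ΔT×ω):
  T: [ 1  0 -1]
  Θ: [ 0  1  0]
  [T]: (-2)·1+(2)·0 = -2
  [Θ]: (-2)·0+(2)·1 = 2
⇒ T^-2 Θ^2

{"T": -2, "Θ": 2}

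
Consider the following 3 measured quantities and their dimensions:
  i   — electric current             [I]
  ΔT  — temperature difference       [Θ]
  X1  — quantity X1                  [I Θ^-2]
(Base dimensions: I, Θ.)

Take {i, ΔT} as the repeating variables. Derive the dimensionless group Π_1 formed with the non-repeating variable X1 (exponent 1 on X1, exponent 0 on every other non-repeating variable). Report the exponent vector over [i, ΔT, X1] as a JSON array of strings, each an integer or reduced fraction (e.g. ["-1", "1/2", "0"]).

Dimensional matrix (I×Θ by i×ΔT×X1):
  I: [ 1  0  1]
  Θ: [ 0  1 -2]
Row reduction gives pivot columns i,ΔT; rank = 2
Pivot set = {i,ΔT}, free = {X1}
RREF:
  r0: [   1    0    1]
  r1: [   0    1   -2]
Fix exponent of X1 at 1; solve each RREF row for its pivot's exponent:
  r0: exp(i) + (1)·1 = 0 ⇒ exp(i) = -1
  r1: exp(ΔT) + (-2)·1 = 0 ⇒ exp(ΔT) = 2
Π_1 = i^-1 · ΔT^2 · X1

["-1", "2", "1"]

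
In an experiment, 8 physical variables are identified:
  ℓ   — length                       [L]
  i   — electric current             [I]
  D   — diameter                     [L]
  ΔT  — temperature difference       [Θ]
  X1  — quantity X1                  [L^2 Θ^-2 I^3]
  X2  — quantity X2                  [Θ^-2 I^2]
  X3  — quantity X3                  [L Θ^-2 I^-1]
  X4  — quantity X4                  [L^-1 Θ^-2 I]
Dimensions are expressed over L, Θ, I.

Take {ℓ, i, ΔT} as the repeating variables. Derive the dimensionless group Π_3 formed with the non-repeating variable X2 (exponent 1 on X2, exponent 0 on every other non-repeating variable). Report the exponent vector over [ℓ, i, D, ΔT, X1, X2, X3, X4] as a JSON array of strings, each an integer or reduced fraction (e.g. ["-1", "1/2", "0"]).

Write exponents as rows L,Θ,I / cols ℓ,i,D,ΔT,X1,X2,X3,X4:
  L: [ 1  0  1  0  2  0  1 -1]
  Θ: [ 0  0  0  1 -2 -2 -2 -2]
  I: [ 0  1  0  0  3  2 -1  1]
Row reduction gives pivot columns ℓ,i,ΔT; rank = 3
Pivot set = {ℓ,i,ΔT}, free = {D,X1,X2,X3,X4}
RREF:
  r0: [   1    0    1    0    2    0    1   -1]
  r1: [   0    1    0    0    3    2   -1    1]
  r2: [   0    0    0    1   -2   -2   -2   -2]
Fix exponent of X2 at 1, D at 0, X1 at 0, X3 at 0, X4 at 0; solve each RREF row for its pivot's exponent:
  r0: exp(ℓ) + (0)·1 = 0 ⇒ exp(ℓ) = 0
  r1: exp(i) + (2)·1 = 0 ⇒ exp(i) = -2
  r2: exp(ΔT) + (-2)·1 = 0 ⇒ exp(ΔT) = 2
Π_3 = i^-2 · ΔT^2 · X2

["0", "-2", "0", "2", "0", "1", "0", "0"]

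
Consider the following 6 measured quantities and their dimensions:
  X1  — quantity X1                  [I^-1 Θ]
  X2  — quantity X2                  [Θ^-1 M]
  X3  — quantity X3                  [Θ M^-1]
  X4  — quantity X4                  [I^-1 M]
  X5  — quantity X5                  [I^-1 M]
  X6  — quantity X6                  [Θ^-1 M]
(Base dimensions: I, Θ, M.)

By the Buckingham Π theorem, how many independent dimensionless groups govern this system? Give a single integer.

Exponent matrix [I,Θ,M] × [X1,X2,X3,X4,X5,X6]:
  I: [-1  0  0 -1 -1  0]
  Θ: [ 1 -1  1  0  0 -1]
  M: [ 0  1 -1  1  1  1]
Row reduction gives pivot columns X1,X2; rank = 2
6 vars − rank 2 = 4 Π groups

4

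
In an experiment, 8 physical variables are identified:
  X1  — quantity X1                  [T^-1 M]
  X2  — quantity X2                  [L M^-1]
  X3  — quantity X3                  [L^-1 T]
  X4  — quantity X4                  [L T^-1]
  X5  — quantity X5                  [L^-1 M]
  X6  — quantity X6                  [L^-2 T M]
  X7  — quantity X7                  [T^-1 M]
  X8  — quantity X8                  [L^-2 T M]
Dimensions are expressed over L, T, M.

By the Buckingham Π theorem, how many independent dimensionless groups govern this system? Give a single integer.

Dimensional matrix (L×T×M by X1×X2×X3×X4×X5×X6×X7×X8):
  L: [ 0  1 -1  1 -1 -2  0 -2]
  T: [-1  0  1 -1  0  1 -1  1]
  M: [ 1 -1  0  0  1  1  1  1]
RREF → pivots at {X1,X2} ⇒ r = 2
n=8, r=2 ⇒ 6 dimensionless groups

6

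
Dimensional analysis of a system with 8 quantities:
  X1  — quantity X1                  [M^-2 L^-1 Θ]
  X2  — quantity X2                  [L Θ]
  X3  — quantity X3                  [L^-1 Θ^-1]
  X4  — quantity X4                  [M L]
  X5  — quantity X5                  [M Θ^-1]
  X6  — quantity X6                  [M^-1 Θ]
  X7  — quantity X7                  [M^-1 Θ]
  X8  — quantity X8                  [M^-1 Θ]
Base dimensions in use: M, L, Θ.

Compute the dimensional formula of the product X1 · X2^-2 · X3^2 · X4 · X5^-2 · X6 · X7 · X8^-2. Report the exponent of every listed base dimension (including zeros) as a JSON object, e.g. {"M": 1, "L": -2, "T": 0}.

Exponent matrix [M,L,Θ] × [X1,X2,X3,X4,X5,X6,X7,X8]:
  M: [-2  0  0  1  1 -1 -1 -1]
  L: [-1  1 -1  1  0  0  0  0]
  Θ: [ 1  1 -1  0 -1  1  1  1]
  [M]: (1)·-2+(-2)·0+(2)·0+(1)·1+(-2)·1+(1)·-1+(1)·-1+(-2)·-1 = -3
  [L]: (1)·-1+(-2)·1+(2)·-1+(1)·1+(-2)·0+(1)·0+(1)·0+(-2)·0 = -4
  [Θ]: (1)·1+(-2)·1+(2)·-1+(1)·0+(-2)·-1+(1)·1+(1)·1+(-2)·1 = -1
⇒ M^-3 L^-4 Θ^-1

{"M": -3, "L": -4, "Θ": -1}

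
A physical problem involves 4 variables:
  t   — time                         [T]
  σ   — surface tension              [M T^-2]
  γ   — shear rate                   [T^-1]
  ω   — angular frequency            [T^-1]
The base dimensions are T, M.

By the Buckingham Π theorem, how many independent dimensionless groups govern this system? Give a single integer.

Dimensional matrix (T×M by t×σ×γ×ω):
  T: [ 1 -2 -1 -1]
  M: [ 0  1  0  0]
Echelon form has 2 nonzero rows (pivots: t,σ)
n=4, r=2 ⇒ 2 dimensionless groups

2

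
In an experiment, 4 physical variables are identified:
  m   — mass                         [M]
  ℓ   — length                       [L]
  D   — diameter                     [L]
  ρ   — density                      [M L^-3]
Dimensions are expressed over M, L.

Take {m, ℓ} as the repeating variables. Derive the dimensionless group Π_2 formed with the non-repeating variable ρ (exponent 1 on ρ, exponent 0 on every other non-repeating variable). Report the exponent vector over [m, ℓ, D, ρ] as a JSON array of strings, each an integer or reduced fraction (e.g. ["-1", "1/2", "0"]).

["-1", "3", "0", "1"]

Dimensional matrix (M×L by m×ℓ×D×ρ):
  M: [ 1  0  0  1]
  L: [ 0  1  1 -3]
Echelon form has 2 nonzero rows (pivots: m,ℓ)
Repeat: m,ℓ; free: D,ρ
RREF:
  r0: [   1    0    0    1]
  r1: [   0    1    1   -3]
Fix exponent of ρ at 1, D at 0; solve each RREF row for its pivot's exponent:
  r0: exp(m) + (1)·1 = 0 ⇒ exp(m) = -1
  r1: exp(ℓ) + (-3)·1 = 0 ⇒ exp(ℓ) = 3
Π_2 = m^-1 · ℓ^3 · ρ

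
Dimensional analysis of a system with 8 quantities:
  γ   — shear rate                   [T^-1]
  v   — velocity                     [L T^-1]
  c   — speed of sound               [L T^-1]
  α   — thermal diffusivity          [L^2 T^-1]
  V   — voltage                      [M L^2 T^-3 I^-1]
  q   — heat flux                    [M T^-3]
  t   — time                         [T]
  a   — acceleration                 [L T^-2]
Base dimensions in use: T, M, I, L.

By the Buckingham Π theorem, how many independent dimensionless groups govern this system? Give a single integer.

4

Exponent matrix [T,M,I,L] × [γ,v,c,α,V,q,t,a]:
  T: [-1 -1 -1 -1 -3 -3  1 -2]
  M: [ 0  0  0  0  1  1  0  0]
  I: [ 0  0  0  0 -1  0  0  0]
  L: [ 0  1  1  2  2  0  0  1]
RREF → pivots at {γ,v,V,q} ⇒ r = 4
Π count = n − r = 8 − 4 = 4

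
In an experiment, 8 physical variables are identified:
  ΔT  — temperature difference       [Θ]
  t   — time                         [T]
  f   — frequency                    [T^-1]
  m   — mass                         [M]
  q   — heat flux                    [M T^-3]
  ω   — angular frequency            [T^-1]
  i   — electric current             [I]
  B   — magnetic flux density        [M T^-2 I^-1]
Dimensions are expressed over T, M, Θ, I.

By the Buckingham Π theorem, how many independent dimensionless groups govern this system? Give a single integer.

4

Exponent matrix [T,M,Θ,I] × [ΔT,t,f,m,q,ω,i,B]:
  T: [ 0  1 -1  0 -3 -1  0 -2]
  M: [ 0  0  0  1  1  0  0  1]
  Θ: [ 1  0  0  0  0  0  0  0]
  I: [ 0  0  0  0  0  0  1 -1]
Echelon form has 4 nonzero rows (pivots: ΔT,t,m,i)
n=8, r=4 ⇒ 4 dimensionless groups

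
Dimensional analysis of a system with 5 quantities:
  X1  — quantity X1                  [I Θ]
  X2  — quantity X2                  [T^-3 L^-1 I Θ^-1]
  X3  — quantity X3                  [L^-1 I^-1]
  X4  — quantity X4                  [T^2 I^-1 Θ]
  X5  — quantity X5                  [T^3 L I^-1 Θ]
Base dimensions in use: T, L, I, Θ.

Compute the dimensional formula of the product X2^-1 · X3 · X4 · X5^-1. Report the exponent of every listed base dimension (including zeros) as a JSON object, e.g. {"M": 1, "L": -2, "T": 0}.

Write exponents as rows T,L,I,Θ / cols X1,X2,X3,X4,X5:
  T: [ 0 -3  0  2  3]
  L: [ 0 -1 -1  0  1]
  I: [ 1  1 -1 -1 -1]
  Θ: [ 1 -1  0  1  1]
  [T]: (-1)·-3+(1)·0+(1)·2+(-1)·3 = 2
  [L]: (-1)·-1+(1)·-1+(1)·0+(-1)·1 = -1
  [I]: (-1)·1+(1)·-1+(1)·-1+(-1)·-1 = -2
  [Θ]: (-1)·-1+(1)·0+(1)·1+(-1)·1 = 1
⇒ T^2 L^-1 I^-2 Θ

{"T": 2, "L": -1, "I": -2, "Θ": 1}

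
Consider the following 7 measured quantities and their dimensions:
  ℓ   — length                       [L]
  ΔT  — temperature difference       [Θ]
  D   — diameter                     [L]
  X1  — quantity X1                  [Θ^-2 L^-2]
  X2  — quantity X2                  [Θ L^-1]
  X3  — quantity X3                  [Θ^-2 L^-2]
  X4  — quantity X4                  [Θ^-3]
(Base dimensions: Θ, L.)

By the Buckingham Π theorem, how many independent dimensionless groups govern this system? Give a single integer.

5

Dimensional matrix (Θ×L by ℓ×ΔT×D×X1×X2×X3×X4):
  Θ: [ 0  1  0 -2  1 -2 -3]
  L: [ 1  0  1 -2 -1 -2  0]
RREF → pivots at {ℓ,ΔT} ⇒ r = 2
n=7, r=2 ⇒ 5 dimensionless groups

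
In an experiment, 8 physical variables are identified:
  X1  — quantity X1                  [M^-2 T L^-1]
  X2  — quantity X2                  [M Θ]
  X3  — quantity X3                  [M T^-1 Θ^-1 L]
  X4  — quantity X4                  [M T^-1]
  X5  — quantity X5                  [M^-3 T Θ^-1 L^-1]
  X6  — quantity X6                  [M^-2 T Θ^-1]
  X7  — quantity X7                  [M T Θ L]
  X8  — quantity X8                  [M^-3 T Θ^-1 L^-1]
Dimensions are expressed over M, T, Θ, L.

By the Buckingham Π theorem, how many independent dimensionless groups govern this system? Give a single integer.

5

Write exponents as rows M,T,Θ,L / cols X1,X2,X3,X4,X5,X6,X7,X8:
  M: [-2  1  1  1 -3 -2  1 -3]
  T: [ 1  0 -1 -1  1  1  1  1]
  Θ: [ 0  1 -1  0 -1 -1  1 -1]
  L: [-1  0  1  0 -1  0  1 -1]
Echelon form has 3 nonzero rows (pivots: X1,X2,X4)
n=8, r=3 ⇒ 5 dimensionless groups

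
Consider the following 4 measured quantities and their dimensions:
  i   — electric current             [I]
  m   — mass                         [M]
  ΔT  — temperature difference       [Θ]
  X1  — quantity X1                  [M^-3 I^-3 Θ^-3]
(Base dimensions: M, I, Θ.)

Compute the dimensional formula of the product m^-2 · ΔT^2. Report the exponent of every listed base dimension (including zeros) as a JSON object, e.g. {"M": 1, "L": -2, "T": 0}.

{"M": -2, "I": 0, "Θ": 2}

Dimensional matrix (M×I×Θ by i×m×ΔT×X1):
  M: [ 0  1  0 -3]
  I: [ 1  0  0 -3]
  Θ: [ 0  0  1 -3]
  [M]: (-2)·1+(2)·0 = -2
  [I]: (-2)·0+(2)·0 = 0
  [Θ]: (-2)·0+(2)·1 = 2
⇒ M^-2 Θ^2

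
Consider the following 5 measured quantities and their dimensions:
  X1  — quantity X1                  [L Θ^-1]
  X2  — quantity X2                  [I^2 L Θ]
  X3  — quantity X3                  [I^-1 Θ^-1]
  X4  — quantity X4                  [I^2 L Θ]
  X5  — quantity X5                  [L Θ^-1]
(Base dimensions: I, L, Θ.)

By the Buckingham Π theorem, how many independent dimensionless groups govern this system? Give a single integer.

3

Exponent matrix [I,L,Θ] × [X1,X2,X3,X4,X5]:
  I: [ 0  2 -1  2  0]
  L: [ 1  1  0  1  1]
  Θ: [-1  1 -1  1 -1]
Echelon form has 2 nonzero rows (pivots: X1,X2)
n=5, r=2 ⇒ 3 dimensionless groups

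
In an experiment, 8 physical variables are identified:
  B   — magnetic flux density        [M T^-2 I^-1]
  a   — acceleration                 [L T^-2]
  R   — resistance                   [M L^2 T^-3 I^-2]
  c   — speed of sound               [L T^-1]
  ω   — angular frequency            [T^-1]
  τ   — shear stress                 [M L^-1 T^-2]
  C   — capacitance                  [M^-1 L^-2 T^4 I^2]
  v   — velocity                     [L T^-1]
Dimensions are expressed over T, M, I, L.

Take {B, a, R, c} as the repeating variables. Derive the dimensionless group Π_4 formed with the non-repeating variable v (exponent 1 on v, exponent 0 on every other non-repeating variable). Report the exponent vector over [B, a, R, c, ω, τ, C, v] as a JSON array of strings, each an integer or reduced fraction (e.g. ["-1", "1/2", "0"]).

["0", "0", "0", "-1", "0", "0", "0", "1"]

Exponent matrix [T,M,I,L] × [B,a,R,c,ω,τ,C,v]:
  T: [-2 -2 -3 -1 -1 -2  4 -1]
  M: [ 1  0  1  0  0  1 -1  0]
  I: [-1  0 -2  0  0  0  2  0]
  L: [ 0  1  2  1  0 -1 -2  1]
Row reduction gives pivot columns B,a,R,c; rank = 4
Pivot set = {B,a,R,c}, free = {ω,τ,C,v}
RREF:
  r0: [   1    0    0    0    0    2    0    0]
  r1: [   0    1    0    0    1    0   -1    0]
  r2: [   0    0    1    0    0   -1   -1    0]
  r3: [   0    0    0    1   -1    1    1    1]
Fix exponent of v at 1, ω at 0, τ at 0, C at 0; solve each RREF row for its pivot's exponent:
  r0: exp(B) + (0)·1 = 0 ⇒ exp(B) = 0
  r1: exp(a) + (0)·1 = 0 ⇒ exp(a) = 0
  r2: exp(R) + (0)·1 = 0 ⇒ exp(R) = 0
  r3: exp(c) + (1)·1 = 0 ⇒ exp(c) = -1
Π_4 = c^-1 · v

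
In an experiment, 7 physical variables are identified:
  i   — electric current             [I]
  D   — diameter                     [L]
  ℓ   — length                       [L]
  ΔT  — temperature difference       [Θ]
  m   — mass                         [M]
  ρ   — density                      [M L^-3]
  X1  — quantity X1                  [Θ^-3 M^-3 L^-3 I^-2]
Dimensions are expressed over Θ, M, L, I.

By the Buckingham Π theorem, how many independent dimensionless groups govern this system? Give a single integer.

3

Write exponents as rows Θ,M,L,I / cols i,D,ℓ,ΔT,m,ρ,X1:
  Θ: [ 0  0  0  1  0  0 -3]
  M: [ 0  0  0  0  1  1 -3]
  L: [ 0  1  1  0  0 -3 -3]
  I: [ 1  0  0  0  0  0 -2]
Row reduction gives pivot columns i,D,ΔT,m; rank = 4
n=7, r=4 ⇒ 3 dimensionless groups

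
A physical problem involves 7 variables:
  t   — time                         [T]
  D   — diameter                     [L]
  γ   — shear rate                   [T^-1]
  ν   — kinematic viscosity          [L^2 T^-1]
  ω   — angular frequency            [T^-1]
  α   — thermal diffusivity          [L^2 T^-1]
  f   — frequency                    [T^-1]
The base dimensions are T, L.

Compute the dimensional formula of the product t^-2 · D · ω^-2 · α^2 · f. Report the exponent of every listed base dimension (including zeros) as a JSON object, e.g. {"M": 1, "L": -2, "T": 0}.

{"T": -3, "L": 5}

Exponent matrix [T,L] × [t,D,γ,ν,ω,α,f]:
  T: [ 1  0 -1 -1 -1 -1 -1]
  L: [ 0  1  0  2  0  2  0]
  [T]: (-2)·1+(1)·0+(-2)·-1+(2)·-1+(1)·-1 = -3
  [L]: (-2)·0+(1)·1+(-2)·0+(2)·2+(1)·0 = 5
⇒ T^-3 L^5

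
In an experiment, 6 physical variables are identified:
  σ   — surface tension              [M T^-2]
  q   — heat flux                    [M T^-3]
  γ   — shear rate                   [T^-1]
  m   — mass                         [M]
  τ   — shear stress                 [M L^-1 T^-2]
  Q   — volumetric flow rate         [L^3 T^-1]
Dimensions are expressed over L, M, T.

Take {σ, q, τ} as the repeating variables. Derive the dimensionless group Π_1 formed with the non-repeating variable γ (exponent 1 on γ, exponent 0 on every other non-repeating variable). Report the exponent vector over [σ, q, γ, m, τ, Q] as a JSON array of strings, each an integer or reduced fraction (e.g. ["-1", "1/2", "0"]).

Exponent matrix [L,M,T] × [σ,q,γ,m,τ,Q]:
  L: [ 0  0  0  0 -1  3]
  M: [ 1  1  0  1  1  0]
  T: [-2 -3 -1  0 -2 -1]
Row reduction gives pivot columns σ,q,τ; rank = 3
Pivot set = {σ,q,τ}, free = {γ,m,Q}
RREF:
  r0: [   1    0   -1    3    0    2]
  r1: [   0    1    1   -2    0    1]
  r2: [   0    0    0    0    1   -3]
Fix exponent of γ at 1, m at 0, Q at 0; solve each RREF row for its pivot's exponent:
  r0: exp(σ) + (-1)·1 = 0 ⇒ exp(σ) = 1
  r1: exp(q) + (1)·1 = 0 ⇒ exp(q) = -1
  r2: exp(τ) + (0)·1 = 0 ⇒ exp(τ) = 0
Π_1 = σ · q^-1 · γ

["1", "-1", "1", "0", "0", "0"]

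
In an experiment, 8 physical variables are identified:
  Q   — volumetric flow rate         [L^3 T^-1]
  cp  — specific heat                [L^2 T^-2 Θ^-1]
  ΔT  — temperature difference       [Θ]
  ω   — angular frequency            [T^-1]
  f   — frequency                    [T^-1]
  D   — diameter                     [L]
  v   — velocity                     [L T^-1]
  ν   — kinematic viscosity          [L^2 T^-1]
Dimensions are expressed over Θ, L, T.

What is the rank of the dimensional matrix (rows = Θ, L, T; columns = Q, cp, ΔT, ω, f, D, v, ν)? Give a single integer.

Exponent matrix [Θ,L,T] × [Q,cp,ΔT,ω,f,D,v,ν]:
  Θ: [ 0 -1  1  0  0  0  0  0]
  L: [ 3  2  0  0  0  1  1  2]
  T: [-1 -2  0 -1 -1  0 -1 -1]
Row reduction gives pivot columns Q,cp,ΔT; rank = 3

3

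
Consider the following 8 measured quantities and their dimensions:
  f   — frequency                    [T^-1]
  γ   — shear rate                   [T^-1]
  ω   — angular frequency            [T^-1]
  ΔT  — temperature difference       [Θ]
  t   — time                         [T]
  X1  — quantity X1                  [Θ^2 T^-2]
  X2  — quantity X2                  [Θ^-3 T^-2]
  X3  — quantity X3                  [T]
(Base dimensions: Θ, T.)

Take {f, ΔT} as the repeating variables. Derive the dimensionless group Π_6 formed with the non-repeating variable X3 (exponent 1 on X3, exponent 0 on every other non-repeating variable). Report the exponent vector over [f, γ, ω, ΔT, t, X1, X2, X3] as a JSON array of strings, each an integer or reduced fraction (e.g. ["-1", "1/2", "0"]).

["1", "0", "0", "0", "0", "0", "0", "1"]

Exponent matrix [Θ,T] × [f,γ,ω,ΔT,t,X1,X2,X3]:
  Θ: [ 0  0  0  1  0  2 -3  0]
  T: [-1 -1 -1  0  1 -2 -2  1]
RREF → pivots at {f,ΔT} ⇒ r = 2
Repeat: f,ΔT; free: γ,ω,t,X1,X2,X3
RREF:
  r0: [   1    1    1    0   -1    2    2   -1]
  r1: [   0    0    0    1    0    2   -3    0]
Fix exponent of X3 at 1, γ at 0, ω at 0, t at 0, X1 at 0, X2 at 0; solve each RREF row for its pivot's exponent:
  r0: exp(f) + (-1)·1 = 0 ⇒ exp(f) = 1
  r1: exp(ΔT) + (0)·1 = 0 ⇒ exp(ΔT) = 0
Π_6 = f · X3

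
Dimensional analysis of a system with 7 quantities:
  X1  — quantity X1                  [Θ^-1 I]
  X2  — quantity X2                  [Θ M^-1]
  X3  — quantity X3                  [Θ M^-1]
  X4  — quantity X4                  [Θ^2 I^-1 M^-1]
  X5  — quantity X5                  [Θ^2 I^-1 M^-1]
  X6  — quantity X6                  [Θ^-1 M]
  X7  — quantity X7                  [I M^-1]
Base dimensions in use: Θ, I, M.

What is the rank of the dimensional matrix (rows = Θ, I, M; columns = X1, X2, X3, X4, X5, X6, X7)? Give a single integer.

2

Exponent matrix [Θ,I,M] × [X1,X2,X3,X4,X5,X6,X7]:
  Θ: [-1  1  1  2  2 -1  0]
  I: [ 1  0  0 -1 -1  0  1]
  M: [ 0 -1 -1 -1 -1  1 -1]
RREF → pivots at {X1,X2} ⇒ r = 2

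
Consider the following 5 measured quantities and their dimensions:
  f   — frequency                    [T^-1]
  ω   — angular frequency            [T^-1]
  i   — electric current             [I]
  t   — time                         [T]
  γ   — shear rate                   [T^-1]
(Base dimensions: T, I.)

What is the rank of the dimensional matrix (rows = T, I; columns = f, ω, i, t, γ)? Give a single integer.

2

Exponent matrix [T,I] × [f,ω,i,t,γ]:
  T: [-1 -1  0  1 -1]
  I: [ 0  0  1  0  0]
Echelon form has 2 nonzero rows (pivots: f,i)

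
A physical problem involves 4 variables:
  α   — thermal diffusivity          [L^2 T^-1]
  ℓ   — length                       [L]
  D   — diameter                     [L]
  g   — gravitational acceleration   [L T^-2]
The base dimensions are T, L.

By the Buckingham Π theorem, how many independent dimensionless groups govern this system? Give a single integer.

2

Write exponents as rows T,L / cols α,ℓ,D,g:
  T: [-1  0  0 -2]
  L: [ 2  1  1  1]
Echelon form has 2 nonzero rows (pivots: α,ℓ)
4 vars − rank 2 = 2 Π groups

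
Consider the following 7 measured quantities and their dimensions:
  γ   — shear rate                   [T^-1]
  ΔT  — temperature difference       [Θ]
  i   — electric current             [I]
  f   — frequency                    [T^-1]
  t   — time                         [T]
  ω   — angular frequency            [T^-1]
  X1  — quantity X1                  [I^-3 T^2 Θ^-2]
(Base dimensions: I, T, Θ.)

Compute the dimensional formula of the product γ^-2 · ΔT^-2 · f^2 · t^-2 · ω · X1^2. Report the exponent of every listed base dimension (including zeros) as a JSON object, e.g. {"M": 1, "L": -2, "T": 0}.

{"I": -6, "T": 1, "Θ": -6}

Write exponents as rows I,T,Θ / cols γ,ΔT,i,f,t,ω,X1:
  I: [ 0  0  1  0  0  0 -3]
  T: [-1  0  0 -1  1 -1  2]
  Θ: [ 0  1  0  0  0  0 -2]
  [I]: (-2)·0+(-2)·0+(2)·0+(-2)·0+(1)·0+(2)·-3 = -6
  [T]: (-2)·-1+(-2)·0+(2)·-1+(-2)·1+(1)·-1+(2)·2 = 1
  [Θ]: (-2)·0+(-2)·1+(2)·0+(-2)·0+(1)·0+(2)·-2 = -6
⇒ I^-6 T Θ^-6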